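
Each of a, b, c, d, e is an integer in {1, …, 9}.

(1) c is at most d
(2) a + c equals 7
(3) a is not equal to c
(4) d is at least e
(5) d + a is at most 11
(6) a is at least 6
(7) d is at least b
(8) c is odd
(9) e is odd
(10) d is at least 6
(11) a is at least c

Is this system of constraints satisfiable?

From constraint 10: d ≥ 6. From constraint 6: a ≥ 6. Hence d + a ≥ 12. But constraint 5 requires d + a ≤ 11, and 11 < 12. Contradiction.

Unsatisfiable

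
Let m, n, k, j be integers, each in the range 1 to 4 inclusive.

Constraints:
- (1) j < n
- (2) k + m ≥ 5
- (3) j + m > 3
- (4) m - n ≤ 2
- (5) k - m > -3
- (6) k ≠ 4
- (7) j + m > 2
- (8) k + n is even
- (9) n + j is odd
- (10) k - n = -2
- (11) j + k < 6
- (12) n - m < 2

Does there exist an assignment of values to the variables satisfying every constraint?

The assignment m = 3, n = 4, k = 2, j = 1 works:
  constraint 2 holds since k + m = 5.
  constraint 3 holds since j + m = 4.
The rest check out directly.

Satisfiable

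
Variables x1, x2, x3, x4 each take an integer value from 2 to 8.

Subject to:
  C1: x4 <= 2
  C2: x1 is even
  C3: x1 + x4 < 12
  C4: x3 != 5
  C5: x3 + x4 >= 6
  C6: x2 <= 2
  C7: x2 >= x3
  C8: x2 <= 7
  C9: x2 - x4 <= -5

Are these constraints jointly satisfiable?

From constraints 6 and 7: x3 ≤ x2 ≤ 2. From constraint 1: x4 ≤ 2. Hence x3 + x4 ≤ 4. But constraint 5 requires x3 + x4 ≥ 6, and 6 > 4. Contradiction.

Unsatisfiable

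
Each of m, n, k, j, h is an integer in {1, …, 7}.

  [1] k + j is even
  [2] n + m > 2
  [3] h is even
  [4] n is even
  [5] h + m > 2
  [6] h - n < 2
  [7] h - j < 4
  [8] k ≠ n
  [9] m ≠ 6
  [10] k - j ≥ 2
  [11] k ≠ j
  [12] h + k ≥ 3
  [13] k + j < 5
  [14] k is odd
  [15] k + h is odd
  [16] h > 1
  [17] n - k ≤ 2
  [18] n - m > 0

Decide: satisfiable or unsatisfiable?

One satisfying assignment is m = 1, n = 2, k = 3, j = 1, h = 2.
For the less obvious constraints — constraint 2: n + m = 3; constraint 5: h + m = 3 — and the others hold by inspection.

Satisfiable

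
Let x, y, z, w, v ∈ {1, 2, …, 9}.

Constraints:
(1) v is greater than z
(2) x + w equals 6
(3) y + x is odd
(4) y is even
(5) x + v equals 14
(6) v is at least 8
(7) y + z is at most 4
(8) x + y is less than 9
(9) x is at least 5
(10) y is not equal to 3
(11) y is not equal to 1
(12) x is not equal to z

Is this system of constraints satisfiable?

One satisfying assignment is x = 5, y = 2, z = 1, w = 1, v = 9.
For the less obvious constraints — constraint 2: x + w = 6; constraint 5: x + v = 14; constraint 7: y + z = 3 — and the others hold by inspection.

Satisfiable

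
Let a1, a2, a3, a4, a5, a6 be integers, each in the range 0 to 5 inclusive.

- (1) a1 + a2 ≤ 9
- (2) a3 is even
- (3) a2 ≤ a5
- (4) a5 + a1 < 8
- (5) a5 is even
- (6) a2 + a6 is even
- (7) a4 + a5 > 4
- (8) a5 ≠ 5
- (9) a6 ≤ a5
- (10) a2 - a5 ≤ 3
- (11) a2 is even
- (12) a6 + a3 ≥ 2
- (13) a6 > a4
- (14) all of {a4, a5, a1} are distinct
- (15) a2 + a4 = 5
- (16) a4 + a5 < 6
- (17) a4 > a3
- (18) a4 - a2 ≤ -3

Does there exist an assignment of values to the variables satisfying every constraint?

Take a1 = 3, a2 = 4, a3 = 0, a4 = 1, a5 = 4, a6 = 2. Then constraint 1: a1 + a2 = 7; constraint 4: a5 + a1 = 7; constraint 7: a4 + a5 = 5, and every other listed constraint is also met.

Satisfiable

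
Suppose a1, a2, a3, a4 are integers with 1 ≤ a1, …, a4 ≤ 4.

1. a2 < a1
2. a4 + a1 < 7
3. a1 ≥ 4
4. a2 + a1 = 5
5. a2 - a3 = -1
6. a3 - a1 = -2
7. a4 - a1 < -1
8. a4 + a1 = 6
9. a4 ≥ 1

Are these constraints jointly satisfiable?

Satisfiable

The assignment a1 = 4, a2 = 1, a3 = 2, a4 = 2 works:
  constraint 2 holds since a4 + a1 = 6.
  constraint 4 holds since a2 + a1 = 5.
  constraint 5 holds since a2 - a3 = -1.
The rest check out directly.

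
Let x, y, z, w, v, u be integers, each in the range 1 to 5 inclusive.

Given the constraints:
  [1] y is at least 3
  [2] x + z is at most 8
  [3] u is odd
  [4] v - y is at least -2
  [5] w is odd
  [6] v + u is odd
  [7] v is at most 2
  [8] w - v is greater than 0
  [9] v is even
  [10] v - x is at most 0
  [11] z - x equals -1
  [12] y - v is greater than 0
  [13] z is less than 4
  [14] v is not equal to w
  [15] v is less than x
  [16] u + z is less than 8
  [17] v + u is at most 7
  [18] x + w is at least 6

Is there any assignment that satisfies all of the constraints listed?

Satisfiable

Setting (x, y, z, w, v, u) = (3, 3, 2, 5, 2, 3) satisfies everything: constraint 2: x + z = 5; constraint 4: v - y = -1; constraint 8: w - v = 3, and the others follow.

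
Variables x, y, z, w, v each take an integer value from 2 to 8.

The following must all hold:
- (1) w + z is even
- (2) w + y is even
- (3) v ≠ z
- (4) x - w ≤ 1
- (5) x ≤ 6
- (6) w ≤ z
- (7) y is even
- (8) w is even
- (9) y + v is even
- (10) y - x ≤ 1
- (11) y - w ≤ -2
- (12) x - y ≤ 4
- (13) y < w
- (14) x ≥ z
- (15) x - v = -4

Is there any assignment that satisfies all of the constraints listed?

Satisfiable

Try x = 4, y = 2, z = 4, w = 4, v = 8.
Check constraint 4: x - w = 0; constraint 10: y - x = -2. The remaining constraints are straightforward to verify.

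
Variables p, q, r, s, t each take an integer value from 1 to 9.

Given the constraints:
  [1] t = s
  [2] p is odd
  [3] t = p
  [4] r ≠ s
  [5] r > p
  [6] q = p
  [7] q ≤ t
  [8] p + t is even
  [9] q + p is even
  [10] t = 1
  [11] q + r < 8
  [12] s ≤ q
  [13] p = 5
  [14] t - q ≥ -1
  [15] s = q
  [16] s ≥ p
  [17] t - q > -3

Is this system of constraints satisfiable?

Constraint 10 fixes t = 1 and constraint 13 fixes p = 5. Constraints 1, 6, and 15 give t = s = q = p, so t = p. But 1 ≠ 5 — contradiction.

Unsatisfiable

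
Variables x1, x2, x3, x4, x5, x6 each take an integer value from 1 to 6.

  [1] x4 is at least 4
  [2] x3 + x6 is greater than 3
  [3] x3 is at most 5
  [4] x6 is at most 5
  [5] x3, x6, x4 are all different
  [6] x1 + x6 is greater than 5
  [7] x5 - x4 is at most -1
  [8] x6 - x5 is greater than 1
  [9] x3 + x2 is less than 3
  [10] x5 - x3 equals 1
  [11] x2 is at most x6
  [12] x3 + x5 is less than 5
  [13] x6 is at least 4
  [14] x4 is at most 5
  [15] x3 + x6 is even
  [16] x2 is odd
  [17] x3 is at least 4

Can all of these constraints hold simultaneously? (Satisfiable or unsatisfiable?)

Unsatisfiable

Constraints 1, 3, 4, 13, 14, and 17 confine each of x3, x6, x4 to the 2 values {4, 5}.
Constraint 5 requires all 3 of them to be distinct, but only 2 values are available — impossible by the pigeonhole principle.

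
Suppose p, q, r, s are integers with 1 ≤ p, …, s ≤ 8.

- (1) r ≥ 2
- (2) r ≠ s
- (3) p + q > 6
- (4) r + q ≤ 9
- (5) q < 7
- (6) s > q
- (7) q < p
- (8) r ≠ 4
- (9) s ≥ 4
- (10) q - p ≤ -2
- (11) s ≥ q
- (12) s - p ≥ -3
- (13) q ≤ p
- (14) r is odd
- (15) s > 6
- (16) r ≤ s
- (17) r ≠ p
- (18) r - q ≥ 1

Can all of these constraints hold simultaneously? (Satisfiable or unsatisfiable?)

Satisfiable

Try p = 7, q = 2, r = 5, s = 7.
Check constraint 3: p + q = 9; constraint 4: r + q = 7; constraint 10: q - p = -5. The remaining constraints are straightforward to verify.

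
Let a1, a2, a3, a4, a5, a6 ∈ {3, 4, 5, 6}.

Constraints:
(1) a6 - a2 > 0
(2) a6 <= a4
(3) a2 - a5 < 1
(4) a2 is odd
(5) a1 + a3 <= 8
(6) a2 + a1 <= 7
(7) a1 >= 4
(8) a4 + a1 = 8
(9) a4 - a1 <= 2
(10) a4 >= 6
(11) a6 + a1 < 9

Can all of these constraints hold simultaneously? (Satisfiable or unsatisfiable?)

Unsatisfiable

From constraint 10: a4 ≥ 6. From constraint 7: a1 ≥ 4. Hence a4 + a1 ≥ 10. But constraint 8 requires a4 + a1 = 8, and 8 < 10. Contradiction.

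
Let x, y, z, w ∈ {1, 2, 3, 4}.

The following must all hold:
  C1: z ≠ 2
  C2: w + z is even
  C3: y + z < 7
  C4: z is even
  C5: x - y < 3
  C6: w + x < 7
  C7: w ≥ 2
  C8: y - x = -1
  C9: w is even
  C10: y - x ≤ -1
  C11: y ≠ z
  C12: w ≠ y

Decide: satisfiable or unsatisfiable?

Take x = 2, y = 1, z = 4, w = 2. Then constraint 3: y + z = 5; constraint 5: x - y = 1; constraint 6: w + x = 4, and every other listed constraint is also met.

Satisfiable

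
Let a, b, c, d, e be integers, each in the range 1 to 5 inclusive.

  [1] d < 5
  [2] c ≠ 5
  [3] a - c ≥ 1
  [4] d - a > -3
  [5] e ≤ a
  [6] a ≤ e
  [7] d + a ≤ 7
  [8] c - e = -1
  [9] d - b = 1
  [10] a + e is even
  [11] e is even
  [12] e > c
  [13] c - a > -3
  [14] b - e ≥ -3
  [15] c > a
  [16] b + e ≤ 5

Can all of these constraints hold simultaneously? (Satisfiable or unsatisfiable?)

Unsatisfiable

Constraints 5, 12, and 15 give a < c, c < e, e ≤ a. Chaining: a < c < e ≤ a, which forces a < a — impossible.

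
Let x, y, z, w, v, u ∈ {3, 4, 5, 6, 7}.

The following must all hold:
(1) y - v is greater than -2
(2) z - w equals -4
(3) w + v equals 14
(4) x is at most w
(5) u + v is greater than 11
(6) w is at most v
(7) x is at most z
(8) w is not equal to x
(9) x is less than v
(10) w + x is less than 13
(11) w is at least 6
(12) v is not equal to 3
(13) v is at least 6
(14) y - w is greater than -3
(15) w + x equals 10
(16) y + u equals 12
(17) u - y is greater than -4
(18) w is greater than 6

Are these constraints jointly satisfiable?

Satisfiable

Setting (x, y, z, w, v, u) = (3, 7, 3, 7, 7, 5) satisfies everything: constraint 1: y - v = 0; constraint 2: z - w = -4, and the others follow.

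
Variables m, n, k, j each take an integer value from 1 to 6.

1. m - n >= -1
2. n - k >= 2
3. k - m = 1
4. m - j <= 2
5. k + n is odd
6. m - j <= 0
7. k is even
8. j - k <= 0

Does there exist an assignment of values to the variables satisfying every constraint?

Unsatisfiable

Constraints 1, 2, 6, and 8 give j − m ≥ 0, m − n ≥ -1, n − k ≥ 2, k − j ≥ 0.
Adding all 4 inequalities: the left sides telescope to 0, and the right sides sum to 0 + (-1) + 2 + 0 = 1. So 0 ≥ 1, which is false.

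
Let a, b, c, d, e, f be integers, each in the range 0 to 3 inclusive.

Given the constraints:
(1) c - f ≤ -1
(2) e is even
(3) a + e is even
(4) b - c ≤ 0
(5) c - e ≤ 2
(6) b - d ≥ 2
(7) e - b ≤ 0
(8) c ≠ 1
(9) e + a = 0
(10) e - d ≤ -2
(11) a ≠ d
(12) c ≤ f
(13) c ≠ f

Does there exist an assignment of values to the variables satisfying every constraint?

Constraints 4, 5, 6, and 10 give d − e ≥ 2, e − c ≥ -2, c − b ≥ 0, b − d ≥ 2.
Adding all 4 inequalities: the left sides telescope to 0, and the right sides sum to 2 + (-2) + 0 + 2 = 2. So 0 ≥ 2, which is false.

Unsatisfiable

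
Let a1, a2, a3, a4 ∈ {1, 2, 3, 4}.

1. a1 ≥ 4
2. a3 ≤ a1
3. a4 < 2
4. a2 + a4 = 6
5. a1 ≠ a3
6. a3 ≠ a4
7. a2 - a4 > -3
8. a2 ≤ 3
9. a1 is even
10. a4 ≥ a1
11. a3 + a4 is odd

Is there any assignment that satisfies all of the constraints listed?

Unsatisfiable

From constraints 1 and 10: a4 ≥ a1 and a1 ≥ 4, so a4 ≥ 4. From constraint 3: a4 ≤ 1. But 1 < 4, so no value of a4 works.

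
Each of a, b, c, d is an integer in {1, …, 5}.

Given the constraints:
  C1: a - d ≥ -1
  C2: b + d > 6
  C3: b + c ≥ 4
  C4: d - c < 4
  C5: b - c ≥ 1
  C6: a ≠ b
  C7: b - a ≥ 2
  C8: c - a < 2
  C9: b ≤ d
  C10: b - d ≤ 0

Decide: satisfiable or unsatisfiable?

Unsatisfiable

Constraints 1, 7, and 10 give b − a ≥ 2, a − d ≥ -1, d − b ≥ 0.
Adding all 3 inequalities: the left sides telescope to 0, and the right sides sum to 2 + (-1) + 0 = 1. So 0 ≥ 1, which is false.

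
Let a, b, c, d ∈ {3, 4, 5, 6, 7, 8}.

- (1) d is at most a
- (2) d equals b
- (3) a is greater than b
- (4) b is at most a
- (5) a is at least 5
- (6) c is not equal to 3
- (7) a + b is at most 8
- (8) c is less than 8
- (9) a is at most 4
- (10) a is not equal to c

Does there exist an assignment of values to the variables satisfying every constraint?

Unsatisfiable

From constraint 5: a ≥ 5. From constraint 9: a ≤ 4. But 4 < 5, so no value of a works.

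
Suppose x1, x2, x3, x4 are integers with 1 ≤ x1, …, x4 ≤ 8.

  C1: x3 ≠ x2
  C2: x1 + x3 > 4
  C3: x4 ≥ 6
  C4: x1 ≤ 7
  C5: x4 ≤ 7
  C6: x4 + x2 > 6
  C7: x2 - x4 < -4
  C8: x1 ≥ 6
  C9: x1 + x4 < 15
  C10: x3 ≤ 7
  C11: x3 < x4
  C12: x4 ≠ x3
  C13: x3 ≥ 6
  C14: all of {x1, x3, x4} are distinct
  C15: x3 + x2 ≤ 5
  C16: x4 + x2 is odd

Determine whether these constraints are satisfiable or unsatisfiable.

Unsatisfiable

Constraints 3, 4, 5, 8, 10, and 13 confine each of x1, x3, x4 to the 2 values {6, 7}.
Constraint 14 requires all 3 of them to be distinct, but only 2 values are available — impossible by the pigeonhole principle.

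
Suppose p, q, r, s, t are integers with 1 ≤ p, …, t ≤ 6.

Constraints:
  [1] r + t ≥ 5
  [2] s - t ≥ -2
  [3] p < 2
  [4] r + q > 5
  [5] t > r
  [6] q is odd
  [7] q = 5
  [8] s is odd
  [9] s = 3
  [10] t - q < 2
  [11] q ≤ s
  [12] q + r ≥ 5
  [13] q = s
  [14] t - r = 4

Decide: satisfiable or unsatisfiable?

Unsatisfiable

Constraint 7 fixes q = 5 and constraint 9 fixes s = 3, but constraint 13 requires q = s. Since 5 ≠ 3, contradiction.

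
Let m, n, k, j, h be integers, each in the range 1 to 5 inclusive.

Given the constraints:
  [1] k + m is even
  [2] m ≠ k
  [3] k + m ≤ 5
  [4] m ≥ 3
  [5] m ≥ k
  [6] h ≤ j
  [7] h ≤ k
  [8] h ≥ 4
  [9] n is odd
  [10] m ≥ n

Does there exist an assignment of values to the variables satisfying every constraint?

From constraints 7 and 8: k ≥ h ≥ 4. From constraint 4: m ≥ 3. Hence k + m ≥ 7. But constraint 3 requires k + m ≤ 5, and 5 < 7. Contradiction.

Unsatisfiable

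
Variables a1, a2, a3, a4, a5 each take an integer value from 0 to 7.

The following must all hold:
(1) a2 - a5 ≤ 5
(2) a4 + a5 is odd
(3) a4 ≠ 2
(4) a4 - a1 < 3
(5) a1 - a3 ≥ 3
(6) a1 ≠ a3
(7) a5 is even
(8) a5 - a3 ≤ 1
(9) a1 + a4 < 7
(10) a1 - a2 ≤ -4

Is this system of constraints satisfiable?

Unsatisfiable

Constraints 1, 5, 8, and 10 give a3 − a5 ≥ -1, a5 − a2 ≥ -5, a2 − a1 ≥ 4, a1 − a3 ≥ 3.
Adding all 4 inequalities: the left sides telescope to 0, and the right sides sum to (-1) + (-5) + 4 + 3 = 1. So 0 ≥ 1, which is false.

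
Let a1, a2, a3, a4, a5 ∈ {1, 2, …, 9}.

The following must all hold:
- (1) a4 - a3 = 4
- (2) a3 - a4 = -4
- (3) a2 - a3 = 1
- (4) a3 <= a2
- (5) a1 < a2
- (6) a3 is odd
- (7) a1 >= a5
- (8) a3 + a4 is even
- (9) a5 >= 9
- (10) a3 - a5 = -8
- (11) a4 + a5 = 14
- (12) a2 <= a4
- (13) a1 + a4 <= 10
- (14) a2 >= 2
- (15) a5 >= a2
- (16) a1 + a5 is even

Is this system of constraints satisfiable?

Unsatisfiable

From constraints 7 and 9: a1 ≥ a5 ≥ 9. From constraints 12 and 14: a4 ≥ a2 ≥ 2. Hence a1 + a4 ≥ 11. But constraint 13 requires a1 + a4 ≤ 10, and 10 < 11. Contradiction.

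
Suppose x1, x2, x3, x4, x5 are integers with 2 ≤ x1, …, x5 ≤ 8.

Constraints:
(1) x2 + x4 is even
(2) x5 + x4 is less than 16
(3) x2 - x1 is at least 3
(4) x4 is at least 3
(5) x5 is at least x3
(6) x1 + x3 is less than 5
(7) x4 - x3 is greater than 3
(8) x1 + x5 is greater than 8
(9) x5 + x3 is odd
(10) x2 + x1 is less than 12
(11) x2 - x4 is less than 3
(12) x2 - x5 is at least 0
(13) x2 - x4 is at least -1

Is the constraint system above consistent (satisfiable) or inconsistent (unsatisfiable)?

One satisfying assignment is x1 = 2, x2 = 8, x3 = 2, x4 = 8, x5 = 7.
For the less obvious constraints — constraint 2: x5 + x4 = 15; constraint 3: x2 - x1 = 6; constraint 6: x1 + x3 = 4 — and the others hold by inspection.

Satisfiable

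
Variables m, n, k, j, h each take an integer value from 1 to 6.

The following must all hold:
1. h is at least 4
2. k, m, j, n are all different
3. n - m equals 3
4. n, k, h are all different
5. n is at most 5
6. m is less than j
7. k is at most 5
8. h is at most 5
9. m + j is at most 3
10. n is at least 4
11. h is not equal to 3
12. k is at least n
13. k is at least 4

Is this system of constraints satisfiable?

Constraints 1, 5, 7, 8, 10, and 13 confine each of n, k, h to the 2 values {4, 5}.
Constraint 4 requires all 3 of them to be distinct, but only 2 values are available — impossible by the pigeonhole principle.

Unsatisfiable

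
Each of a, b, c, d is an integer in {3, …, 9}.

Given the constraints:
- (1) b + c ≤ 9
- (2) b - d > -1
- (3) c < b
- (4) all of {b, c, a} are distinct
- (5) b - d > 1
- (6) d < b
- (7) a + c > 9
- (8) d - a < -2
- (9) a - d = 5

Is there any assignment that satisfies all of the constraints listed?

One satisfying assignment is a = 8, b = 5, c = 3, d = 3.
For the less obvious constraints — constraint 1: b + c = 8; constraint 2: b - d = 2 — and the others hold by inspection.

Satisfiable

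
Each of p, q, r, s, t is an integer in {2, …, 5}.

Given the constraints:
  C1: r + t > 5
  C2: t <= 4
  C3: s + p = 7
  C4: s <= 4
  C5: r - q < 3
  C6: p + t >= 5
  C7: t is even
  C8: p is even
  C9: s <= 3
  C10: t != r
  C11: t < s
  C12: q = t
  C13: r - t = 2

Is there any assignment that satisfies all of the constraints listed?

Take p = 4, q = 2, r = 4, s = 3, t = 2. Then constraint 1: r + t = 6; constraint 3: s + p = 7, and every other listed constraint is also met.

Satisfiable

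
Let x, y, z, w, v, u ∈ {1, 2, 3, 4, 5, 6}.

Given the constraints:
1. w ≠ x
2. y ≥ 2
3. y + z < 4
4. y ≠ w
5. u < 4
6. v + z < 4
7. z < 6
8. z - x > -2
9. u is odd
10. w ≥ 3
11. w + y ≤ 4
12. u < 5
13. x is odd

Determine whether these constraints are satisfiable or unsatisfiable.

Unsatisfiable

From constraint 10: w ≥ 3. From constraint 2: y ≥ 2. Hence w + y ≥ 5. But constraint 11 requires w + y ≤ 4, and 4 < 5. Contradiction.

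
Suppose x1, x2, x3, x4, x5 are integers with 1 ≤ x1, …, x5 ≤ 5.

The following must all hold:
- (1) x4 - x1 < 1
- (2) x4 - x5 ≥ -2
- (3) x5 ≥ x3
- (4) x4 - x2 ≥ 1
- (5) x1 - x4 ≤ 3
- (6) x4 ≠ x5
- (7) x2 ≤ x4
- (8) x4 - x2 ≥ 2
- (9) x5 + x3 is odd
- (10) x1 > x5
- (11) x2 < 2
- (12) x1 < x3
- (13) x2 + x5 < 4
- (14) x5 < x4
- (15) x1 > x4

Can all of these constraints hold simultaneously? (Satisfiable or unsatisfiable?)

Unsatisfiable

Constraints 3, 12, 14, and 15 give x4 < x1, x1 < x3, x3 ≤ x5, x5 < x4. Chaining: x4 < x1 < x3 ≤ x5 < x4, which forces x4 < x4 — impossible.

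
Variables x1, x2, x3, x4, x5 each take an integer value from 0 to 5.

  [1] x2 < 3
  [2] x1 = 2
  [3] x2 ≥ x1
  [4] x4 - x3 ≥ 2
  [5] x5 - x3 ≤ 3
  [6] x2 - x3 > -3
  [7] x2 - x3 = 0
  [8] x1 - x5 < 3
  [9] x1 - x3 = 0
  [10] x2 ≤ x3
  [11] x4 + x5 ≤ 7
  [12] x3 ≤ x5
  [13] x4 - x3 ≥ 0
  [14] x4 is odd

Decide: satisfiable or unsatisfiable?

One satisfying assignment is x1 = 2, x2 = 2, x3 = 2, x4 = 5, x5 = 2.
For the less obvious constraints — constraint 4: x4 - x3 = 3; constraint 5: x5 - x3 = 0 — and the others hold by inspection.

Satisfiable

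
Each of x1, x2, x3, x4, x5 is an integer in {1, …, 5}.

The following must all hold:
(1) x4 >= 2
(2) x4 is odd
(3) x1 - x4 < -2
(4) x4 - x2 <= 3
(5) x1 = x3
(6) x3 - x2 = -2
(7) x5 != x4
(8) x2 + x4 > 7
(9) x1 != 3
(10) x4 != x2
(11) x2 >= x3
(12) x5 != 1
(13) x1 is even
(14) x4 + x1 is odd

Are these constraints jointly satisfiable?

Satisfiable

Take x1 = 2, x2 = 4, x3 = 2, x4 = 5, x5 = 3. Then constraint 3: x1 - x4 = -3; constraint 4: x4 - x2 = 1, and every other listed constraint is also met.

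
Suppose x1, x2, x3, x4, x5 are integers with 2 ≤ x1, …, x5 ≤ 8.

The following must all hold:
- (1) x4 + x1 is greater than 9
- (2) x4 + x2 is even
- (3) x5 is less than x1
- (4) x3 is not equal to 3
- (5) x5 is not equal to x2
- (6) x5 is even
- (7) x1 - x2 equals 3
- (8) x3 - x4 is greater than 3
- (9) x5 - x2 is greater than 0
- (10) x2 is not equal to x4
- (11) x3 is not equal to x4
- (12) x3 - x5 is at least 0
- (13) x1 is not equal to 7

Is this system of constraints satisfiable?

Satisfiable

The assignment x1 = 8, x2 = 5, x3 = 7, x4 = 3, x5 = 6 works:
  constraint 1 holds since x4 + x1 = 11.
  constraint 7 holds since x1 - x2 = 3.
  constraint 8 holds since x3 - x4 = 4.
The rest check out directly.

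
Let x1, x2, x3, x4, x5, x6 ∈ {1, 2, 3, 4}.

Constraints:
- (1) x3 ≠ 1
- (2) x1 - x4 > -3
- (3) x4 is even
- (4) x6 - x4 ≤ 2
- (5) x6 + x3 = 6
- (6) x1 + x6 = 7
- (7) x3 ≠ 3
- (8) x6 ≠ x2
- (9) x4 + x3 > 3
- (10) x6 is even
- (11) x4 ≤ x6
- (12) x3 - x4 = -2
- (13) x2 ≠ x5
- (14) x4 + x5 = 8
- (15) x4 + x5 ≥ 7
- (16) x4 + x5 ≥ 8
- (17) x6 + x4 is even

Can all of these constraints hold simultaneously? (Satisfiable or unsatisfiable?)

Satisfiable

Try x1 = 3, x2 = 3, x3 = 2, x4 = 4, x5 = 4, x6 = 4.
Check constraint 2: x1 - x4 = -1; constraint 4: x6 - x4 = 0. The remaining constraints are straightforward to verify.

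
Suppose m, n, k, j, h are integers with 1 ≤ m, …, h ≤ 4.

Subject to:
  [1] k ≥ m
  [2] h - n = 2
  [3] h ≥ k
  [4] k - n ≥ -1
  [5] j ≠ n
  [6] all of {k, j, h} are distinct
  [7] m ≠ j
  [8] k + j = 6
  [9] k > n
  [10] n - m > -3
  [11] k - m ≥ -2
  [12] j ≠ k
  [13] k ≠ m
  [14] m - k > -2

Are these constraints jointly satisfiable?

Satisfiable

Setting (m, n, k, j, h) = (1, 1, 2, 4, 3) satisfies everything: constraint 2: h - n = 2; constraint 4: k - n = 1, and the others follow.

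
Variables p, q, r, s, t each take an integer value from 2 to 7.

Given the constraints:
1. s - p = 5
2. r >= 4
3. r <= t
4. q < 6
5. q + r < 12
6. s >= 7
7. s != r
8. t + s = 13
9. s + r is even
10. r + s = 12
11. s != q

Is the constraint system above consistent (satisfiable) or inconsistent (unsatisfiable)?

Satisfiable

Setting (p, q, r, s, t) = (2, 5, 5, 7, 6) satisfies everything: constraint 1: s - p = 5; constraint 5: q + r = 10; constraint 8: t + s = 13, and the others follow.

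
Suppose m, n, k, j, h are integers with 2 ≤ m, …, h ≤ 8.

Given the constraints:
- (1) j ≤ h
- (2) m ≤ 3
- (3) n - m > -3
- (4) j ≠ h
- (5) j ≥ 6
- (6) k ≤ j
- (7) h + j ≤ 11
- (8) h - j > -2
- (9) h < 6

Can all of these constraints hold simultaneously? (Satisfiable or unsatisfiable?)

Unsatisfiable

From constraints 1 and 5: h ≥ j and j ≥ 6, so h ≥ 6. From constraint 9: h ≤ 5. But 5 < 6, so no value of h works.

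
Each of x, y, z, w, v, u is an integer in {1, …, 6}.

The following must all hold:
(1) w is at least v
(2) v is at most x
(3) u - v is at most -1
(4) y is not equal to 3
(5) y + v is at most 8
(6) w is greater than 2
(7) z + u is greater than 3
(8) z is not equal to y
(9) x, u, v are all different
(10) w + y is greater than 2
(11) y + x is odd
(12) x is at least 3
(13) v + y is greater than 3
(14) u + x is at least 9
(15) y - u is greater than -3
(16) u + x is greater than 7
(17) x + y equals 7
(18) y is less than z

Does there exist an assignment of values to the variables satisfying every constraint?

The assignment x = 6, y = 1, z = 3, w = 4, v = 4, u = 3 works:
  constraint 3 holds since u - v = -1.
  constraint 5 holds since y + v = 5.
The rest check out directly.

Satisfiable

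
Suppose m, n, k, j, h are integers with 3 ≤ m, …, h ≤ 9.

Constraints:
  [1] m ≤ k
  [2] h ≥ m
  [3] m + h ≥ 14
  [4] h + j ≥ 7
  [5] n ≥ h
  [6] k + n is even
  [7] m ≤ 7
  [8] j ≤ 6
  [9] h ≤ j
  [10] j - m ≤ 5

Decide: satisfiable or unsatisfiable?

Unsatisfiable

From constraint 7: m ≤ 7. From constraints 8 and 9: h ≤ j ≤ 6. Hence m + h ≤ 13. But constraint 3 requires m + h ≥ 14, and 14 > 13. Contradiction.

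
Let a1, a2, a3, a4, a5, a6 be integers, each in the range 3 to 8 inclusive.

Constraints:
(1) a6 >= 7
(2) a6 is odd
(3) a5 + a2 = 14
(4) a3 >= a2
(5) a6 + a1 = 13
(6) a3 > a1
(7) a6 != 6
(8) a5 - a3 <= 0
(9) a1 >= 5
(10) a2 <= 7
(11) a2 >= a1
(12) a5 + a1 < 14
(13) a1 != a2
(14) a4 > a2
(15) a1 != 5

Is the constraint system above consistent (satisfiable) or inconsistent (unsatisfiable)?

Try a1 = 6, a2 = 7, a3 = 7, a4 = 8, a5 = 7, a6 = 7.
Check constraint 3: a5 + a2 = 14; constraint 5: a6 + a1 = 13; constraint 8: a5 - a3 = 0. The remaining constraints are straightforward to verify.

Satisfiable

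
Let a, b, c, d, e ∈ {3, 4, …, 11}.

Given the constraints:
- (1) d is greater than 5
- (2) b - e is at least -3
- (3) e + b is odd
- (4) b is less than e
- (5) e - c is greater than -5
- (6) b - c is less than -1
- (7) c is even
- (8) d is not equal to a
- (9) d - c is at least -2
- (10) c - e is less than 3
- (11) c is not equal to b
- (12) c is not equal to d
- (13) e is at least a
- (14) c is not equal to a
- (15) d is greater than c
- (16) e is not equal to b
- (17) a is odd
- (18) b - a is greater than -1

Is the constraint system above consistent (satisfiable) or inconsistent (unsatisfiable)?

Setting (a, b, c, d, e) = (3, 5, 8, 9, 6) satisfies everything: constraint 2: b - e = -1; constraint 5: e - c = -2, and the others follow.

Satisfiable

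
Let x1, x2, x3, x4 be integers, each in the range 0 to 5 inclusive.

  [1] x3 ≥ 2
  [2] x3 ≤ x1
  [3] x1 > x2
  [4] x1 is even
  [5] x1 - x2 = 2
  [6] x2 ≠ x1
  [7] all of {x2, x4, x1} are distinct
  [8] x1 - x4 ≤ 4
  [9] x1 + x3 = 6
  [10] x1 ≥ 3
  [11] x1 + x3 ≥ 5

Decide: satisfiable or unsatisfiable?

Satisfiable

The assignment x1 = 4, x2 = 2, x3 = 2, x4 = 3 works:
  constraint 5 holds since x1 - x2 = 2.
  constraint 8 holds since x1 - x4 = 1.
The rest check out directly.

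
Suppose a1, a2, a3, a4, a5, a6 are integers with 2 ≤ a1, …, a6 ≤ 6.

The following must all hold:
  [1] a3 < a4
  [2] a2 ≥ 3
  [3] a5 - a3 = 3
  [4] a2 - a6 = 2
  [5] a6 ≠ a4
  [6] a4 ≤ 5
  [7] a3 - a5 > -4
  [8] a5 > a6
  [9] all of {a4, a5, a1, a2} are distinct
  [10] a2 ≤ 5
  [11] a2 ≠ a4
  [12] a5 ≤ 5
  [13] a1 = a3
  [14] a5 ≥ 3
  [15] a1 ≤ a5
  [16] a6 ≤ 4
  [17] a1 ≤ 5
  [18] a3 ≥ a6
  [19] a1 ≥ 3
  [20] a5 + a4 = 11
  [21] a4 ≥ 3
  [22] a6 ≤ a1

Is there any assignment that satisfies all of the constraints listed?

Constraints 2, 6, 10, 12, 14, 17, 19, and 21 confine each of a4, a5, a1, a2 to the 3 values {3, …, 5}.
Constraint 9 requires all 4 of them to be distinct, but only 3 values are available — impossible by the pigeonhole principle.

Unsatisfiable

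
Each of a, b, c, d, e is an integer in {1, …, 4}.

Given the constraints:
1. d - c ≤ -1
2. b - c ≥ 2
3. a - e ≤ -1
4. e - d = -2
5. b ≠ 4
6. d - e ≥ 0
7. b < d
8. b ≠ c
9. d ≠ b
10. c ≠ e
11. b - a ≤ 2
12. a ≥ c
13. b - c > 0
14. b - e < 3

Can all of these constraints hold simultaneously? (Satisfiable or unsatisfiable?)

Unsatisfiable

Constraints 1, 2, 3, 6, and 11 give d − e ≥ 0, e − a ≥ 1, a − b ≥ -2, b − c ≥ 2, c − d ≥ 1.
Adding all 5 inequalities: the left sides telescope to 0, and the right sides sum to 0 + 1 + (-2) + 2 + 1 = 2. So 0 ≥ 2, which is false.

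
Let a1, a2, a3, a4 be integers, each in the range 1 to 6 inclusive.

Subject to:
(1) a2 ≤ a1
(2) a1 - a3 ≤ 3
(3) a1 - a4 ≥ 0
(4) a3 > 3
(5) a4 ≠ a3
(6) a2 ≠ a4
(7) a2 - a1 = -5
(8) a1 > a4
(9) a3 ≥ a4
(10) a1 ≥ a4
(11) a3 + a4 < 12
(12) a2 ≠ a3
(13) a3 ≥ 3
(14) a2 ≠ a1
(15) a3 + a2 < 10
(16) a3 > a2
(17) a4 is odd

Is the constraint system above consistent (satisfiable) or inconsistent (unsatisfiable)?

Setting (a1, a2, a3, a4) = (6, 1, 6, 3) satisfies everything: constraint 2: a1 - a3 = 0; constraint 3: a1 - a4 = 3, and the others follow.

Satisfiable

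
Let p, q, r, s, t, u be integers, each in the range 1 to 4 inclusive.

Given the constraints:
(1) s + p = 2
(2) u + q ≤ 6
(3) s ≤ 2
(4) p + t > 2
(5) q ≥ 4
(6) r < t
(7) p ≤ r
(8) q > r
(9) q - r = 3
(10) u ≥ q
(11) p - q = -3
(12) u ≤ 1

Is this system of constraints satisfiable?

From constraint 5: q ≥ 4. From constraints 10 and 12: q ≤ u and u ≤ 1, so q ≤ 1. But 1 < 4, so no value of q works.

Unsatisfiable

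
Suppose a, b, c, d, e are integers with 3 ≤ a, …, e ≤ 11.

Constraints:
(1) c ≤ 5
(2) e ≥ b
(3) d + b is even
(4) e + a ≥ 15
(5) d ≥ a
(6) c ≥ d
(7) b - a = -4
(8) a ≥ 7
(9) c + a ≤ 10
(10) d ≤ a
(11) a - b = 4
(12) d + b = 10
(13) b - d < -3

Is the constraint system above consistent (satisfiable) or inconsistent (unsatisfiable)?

From constraints 5 and 8: d ≥ a and a ≥ 7, so d ≥ 7. From constraints 1 and 6: d ≤ c and c ≤ 5, so d ≤ 5. But 5 < 7, so no value of d works.

Unsatisfiable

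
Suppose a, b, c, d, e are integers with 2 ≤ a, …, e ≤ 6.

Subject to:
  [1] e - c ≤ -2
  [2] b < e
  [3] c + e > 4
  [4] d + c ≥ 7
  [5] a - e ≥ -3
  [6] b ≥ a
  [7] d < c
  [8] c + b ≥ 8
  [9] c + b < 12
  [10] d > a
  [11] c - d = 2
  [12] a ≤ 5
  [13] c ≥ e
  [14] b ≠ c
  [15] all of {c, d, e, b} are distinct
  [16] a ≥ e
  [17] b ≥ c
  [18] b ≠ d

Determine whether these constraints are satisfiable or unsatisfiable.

Unsatisfiable

Constraints 2, 7, 10, 16, and 17 give c ≤ b, b < e, e ≤ a, a < d, d < c. Chaining: c ≤ b < e ≤ a < d < c, which forces c < c — impossible.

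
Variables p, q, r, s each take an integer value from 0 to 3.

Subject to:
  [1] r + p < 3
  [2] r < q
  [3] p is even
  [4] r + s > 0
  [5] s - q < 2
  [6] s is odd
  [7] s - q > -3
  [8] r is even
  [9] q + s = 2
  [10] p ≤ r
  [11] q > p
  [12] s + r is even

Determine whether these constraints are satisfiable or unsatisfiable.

Unsatisfiable

Constraint 6 makes s odd and constraint 8 makes r even, so s + r must be odd. Constraint 12 says s + r is even — contradiction.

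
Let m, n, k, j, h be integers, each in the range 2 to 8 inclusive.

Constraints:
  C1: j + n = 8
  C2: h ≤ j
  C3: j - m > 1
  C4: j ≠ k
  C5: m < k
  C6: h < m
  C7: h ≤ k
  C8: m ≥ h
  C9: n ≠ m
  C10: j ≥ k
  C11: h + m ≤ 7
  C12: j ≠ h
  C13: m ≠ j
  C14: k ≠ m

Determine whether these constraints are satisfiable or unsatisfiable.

Try m = 3, n = 2, k = 4, j = 6, h = 2.
Check constraint 1: j + n = 8; constraint 3: j - m = 3. The remaining constraints are straightforward to verify.

Satisfiable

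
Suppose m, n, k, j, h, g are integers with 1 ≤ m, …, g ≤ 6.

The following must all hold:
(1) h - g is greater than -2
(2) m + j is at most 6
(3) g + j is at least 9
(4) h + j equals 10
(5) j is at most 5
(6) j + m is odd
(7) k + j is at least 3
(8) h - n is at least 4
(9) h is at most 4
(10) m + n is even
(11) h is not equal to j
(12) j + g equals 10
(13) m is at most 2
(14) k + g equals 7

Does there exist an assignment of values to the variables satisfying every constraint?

From constraint 9: h ≤ 4. From constraint 5: j ≤ 5. Hence h + j ≤ 9. But constraint 4 requires h + j = 10, and 10 > 9. Contradiction.

Unsatisfiable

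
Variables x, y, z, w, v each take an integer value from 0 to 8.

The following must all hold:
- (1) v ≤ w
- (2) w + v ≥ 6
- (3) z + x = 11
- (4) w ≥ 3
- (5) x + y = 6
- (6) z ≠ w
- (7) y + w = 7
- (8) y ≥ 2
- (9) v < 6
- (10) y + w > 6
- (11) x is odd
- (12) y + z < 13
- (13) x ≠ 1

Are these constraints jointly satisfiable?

One satisfying assignment is x = 3, y = 3, z = 8, w = 4, v = 4.
For the less obvious constraints — constraint 2: w + v = 8; constraint 3: z + x = 11; constraint 5: x + y = 6 — and the others hold by inspection.

Satisfiable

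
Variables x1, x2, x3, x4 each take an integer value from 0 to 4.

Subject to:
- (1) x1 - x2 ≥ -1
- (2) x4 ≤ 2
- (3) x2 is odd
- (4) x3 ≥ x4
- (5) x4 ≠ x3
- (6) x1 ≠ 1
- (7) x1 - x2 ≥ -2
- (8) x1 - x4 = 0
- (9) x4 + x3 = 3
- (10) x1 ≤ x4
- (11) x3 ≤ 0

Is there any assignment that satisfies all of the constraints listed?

From constraint 2: x4 ≤ 2. From constraint 11: x3 ≤ 0. Hence x4 + x3 ≤ 2. But constraint 9 requires x4 + x3 = 3, and 3 > 2. Contradiction.

Unsatisfiable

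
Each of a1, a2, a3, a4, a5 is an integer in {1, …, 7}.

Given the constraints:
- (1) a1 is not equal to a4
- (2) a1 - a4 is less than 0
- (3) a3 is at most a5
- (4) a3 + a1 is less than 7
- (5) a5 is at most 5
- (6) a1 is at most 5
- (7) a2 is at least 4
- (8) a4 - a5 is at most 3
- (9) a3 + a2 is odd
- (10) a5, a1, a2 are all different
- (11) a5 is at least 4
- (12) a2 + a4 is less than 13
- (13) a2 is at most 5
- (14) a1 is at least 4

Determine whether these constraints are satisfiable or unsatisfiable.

Unsatisfiable

Constraints 5, 6, 7, 11, 13, and 14 confine each of a5, a1, a2 to the 2 values {4, 5}.
Constraint 10 requires all 3 of them to be distinct, but only 2 values are available — impossible by the pigeonhole principle.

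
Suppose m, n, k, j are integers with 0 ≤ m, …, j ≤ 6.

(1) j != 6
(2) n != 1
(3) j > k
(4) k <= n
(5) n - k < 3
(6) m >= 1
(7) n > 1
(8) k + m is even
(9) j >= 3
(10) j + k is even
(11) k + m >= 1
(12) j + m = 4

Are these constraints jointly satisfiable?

Satisfiable

Take m = 1, n = 2, k = 1, j = 3. Then constraint 5: n - k = 1; constraint 11: k + m = 2, and every other listed constraint is also met.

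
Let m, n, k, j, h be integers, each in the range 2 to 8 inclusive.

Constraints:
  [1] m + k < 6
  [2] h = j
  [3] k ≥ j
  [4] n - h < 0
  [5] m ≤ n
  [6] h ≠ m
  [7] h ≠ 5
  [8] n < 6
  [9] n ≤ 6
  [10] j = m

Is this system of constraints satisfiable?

From constraints 2 and 10, h = j = m, so h = m. But constraint 6 says h ≠ m. Contradiction.

Unsatisfiable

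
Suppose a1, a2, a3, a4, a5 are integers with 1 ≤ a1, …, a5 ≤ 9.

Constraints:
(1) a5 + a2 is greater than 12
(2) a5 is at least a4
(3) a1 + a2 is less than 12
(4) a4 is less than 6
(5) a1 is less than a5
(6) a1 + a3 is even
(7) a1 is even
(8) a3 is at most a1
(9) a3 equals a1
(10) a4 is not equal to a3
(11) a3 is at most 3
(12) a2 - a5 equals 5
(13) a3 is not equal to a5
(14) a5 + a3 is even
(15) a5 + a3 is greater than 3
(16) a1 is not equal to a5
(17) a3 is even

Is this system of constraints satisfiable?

Satisfiable

Take a1 = 2, a2 = 9, a3 = 2, a4 = 3, a5 = 4. Then constraint 1: a5 + a2 = 13; constraint 3: a1 + a2 = 11, and every other listed constraint is also met.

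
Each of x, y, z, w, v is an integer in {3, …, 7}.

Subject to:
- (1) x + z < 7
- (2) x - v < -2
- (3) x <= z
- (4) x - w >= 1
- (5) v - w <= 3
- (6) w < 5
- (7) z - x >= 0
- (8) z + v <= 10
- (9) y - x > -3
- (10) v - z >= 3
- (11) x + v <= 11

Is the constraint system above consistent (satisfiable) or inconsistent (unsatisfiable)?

Constraints 4, 5, 7, and 10 give z − x ≥ 0, x − w ≥ 1, w − v ≥ -3, v − z ≥ 3.
Adding all 4 inequalities: the left sides telescope to 0, and the right sides sum to 0 + 1 + (-3) + 3 = 1. So 0 ≥ 1, which is false.

Unsatisfiable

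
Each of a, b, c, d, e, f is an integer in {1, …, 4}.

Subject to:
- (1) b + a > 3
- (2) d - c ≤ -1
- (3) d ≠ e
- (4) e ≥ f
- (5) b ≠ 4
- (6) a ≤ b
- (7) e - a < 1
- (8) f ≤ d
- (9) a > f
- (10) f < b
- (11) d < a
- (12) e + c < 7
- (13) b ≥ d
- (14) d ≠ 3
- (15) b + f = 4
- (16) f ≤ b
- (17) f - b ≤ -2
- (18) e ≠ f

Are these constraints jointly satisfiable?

Satisfiable

The assignment a = 2, b = 3, c = 4, d = 1, e = 2, f = 1 works:
  constraint 1 holds since b + a = 5.
  constraint 2 holds since d - c = -3.
The rest check out directly.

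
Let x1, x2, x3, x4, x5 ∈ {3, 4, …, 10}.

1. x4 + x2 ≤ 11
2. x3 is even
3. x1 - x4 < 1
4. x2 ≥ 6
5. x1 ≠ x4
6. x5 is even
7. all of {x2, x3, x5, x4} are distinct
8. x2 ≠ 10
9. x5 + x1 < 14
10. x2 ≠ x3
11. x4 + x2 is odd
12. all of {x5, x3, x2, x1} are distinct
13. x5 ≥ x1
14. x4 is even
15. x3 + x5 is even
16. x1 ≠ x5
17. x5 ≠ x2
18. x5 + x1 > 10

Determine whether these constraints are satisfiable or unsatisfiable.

Setting (x1, x2, x3, x4, x5) = (3, 7, 8, 4, 10) satisfies everything: constraint 1: x4 + x2 = 11; constraint 3: x1 - x4 = -1; constraint 9: x5 + x1 = 13, and the others follow.

Satisfiable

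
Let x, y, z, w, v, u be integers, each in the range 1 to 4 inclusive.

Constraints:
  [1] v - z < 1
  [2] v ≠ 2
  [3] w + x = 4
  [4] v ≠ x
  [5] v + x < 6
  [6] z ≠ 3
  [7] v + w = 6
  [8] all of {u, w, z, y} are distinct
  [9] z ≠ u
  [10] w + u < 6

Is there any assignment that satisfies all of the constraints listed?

Satisfiable

Try x = 1, y = 1, z = 4, w = 3, v = 3, u = 2.
Check constraint 1: v - z = -1; constraint 3: w + x = 4. The remaining constraints are straightforward to verify.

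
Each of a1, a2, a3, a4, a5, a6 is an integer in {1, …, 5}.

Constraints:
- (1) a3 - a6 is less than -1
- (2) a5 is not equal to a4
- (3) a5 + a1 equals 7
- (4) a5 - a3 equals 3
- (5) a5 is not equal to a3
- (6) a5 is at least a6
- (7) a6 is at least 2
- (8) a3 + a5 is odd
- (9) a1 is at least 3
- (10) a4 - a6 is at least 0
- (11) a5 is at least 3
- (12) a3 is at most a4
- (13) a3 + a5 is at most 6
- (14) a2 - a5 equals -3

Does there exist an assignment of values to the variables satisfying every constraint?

Try a1 = 3, a2 = 1, a3 = 1, a4 = 5, a5 = 4, a6 = 3.
Check constraint 1: a3 - a6 = -2; constraint 3: a5 + a1 = 7; constraint 4: a5 - a3 = 3. The remaining constraints are straightforward to verify.

Satisfiable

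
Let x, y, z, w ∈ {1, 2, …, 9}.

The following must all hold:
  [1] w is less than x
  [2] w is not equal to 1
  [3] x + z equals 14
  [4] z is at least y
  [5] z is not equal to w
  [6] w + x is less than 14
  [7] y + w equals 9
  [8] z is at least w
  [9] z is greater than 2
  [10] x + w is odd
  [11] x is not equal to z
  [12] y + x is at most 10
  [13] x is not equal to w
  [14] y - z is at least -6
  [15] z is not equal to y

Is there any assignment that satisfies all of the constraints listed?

Satisfiable

Setting (x, y, z, w) = (6, 4, 8, 5) satisfies everything: constraint 3: x + z = 14; constraint 6: w + x = 11; constraint 7: y + w = 9, and the others follow.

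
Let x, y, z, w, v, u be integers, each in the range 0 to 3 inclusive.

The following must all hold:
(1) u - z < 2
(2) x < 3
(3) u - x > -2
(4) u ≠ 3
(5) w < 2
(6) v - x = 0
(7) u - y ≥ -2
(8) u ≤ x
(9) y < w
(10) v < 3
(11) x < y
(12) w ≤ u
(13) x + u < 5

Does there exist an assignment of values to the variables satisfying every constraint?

Constraints 8, 9, 11, and 12 give w ≤ u, u ≤ x, x < y, y < w. Chaining: w ≤ u ≤ x < y < w, which forces w < w — impossible.

Unsatisfiable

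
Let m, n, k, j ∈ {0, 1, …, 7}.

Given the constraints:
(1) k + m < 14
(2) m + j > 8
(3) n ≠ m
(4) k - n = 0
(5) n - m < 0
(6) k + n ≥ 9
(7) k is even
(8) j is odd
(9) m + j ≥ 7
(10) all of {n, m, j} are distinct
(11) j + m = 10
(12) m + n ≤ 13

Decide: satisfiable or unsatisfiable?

Satisfiable

Setting (m, n, k, j) = (7, 6, 6, 3) satisfies everything: constraint 1: k + m = 13; constraint 2: m + j = 10; constraint 4: k - n = 0, and the others follow.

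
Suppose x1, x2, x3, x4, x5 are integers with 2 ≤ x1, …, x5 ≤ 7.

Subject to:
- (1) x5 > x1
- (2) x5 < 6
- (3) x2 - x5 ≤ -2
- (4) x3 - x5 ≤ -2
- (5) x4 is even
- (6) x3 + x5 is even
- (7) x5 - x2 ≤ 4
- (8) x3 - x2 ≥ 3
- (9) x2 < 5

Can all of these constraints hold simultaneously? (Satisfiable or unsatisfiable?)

Constraints 4, 7, and 8 give x5 − x3 ≥ 2, x3 − x2 ≥ 3, x2 − x5 ≥ -4.
Adding all 3 inequalities: the left sides telescope to 0, and the right sides sum to 2 + 3 + (-4) = 1. So 0 ≥ 1, which is false.

Unsatisfiable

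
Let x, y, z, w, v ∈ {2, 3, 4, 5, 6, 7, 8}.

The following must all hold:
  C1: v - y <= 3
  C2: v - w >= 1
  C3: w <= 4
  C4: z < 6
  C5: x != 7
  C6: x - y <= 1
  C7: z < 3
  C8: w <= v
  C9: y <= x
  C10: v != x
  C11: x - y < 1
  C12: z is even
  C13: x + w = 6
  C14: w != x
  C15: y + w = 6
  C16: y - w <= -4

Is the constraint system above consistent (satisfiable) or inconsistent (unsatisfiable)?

Unsatisfiable

Constraints 1, 2, and 16 give y − v ≥ -3, v − w ≥ 1, w − y ≥ 4.
Adding all 3 inequalities: the left sides telescope to 0, and the right sides sum to (-3) + 1 + 4 = 2. So 0 ≥ 2, which is false.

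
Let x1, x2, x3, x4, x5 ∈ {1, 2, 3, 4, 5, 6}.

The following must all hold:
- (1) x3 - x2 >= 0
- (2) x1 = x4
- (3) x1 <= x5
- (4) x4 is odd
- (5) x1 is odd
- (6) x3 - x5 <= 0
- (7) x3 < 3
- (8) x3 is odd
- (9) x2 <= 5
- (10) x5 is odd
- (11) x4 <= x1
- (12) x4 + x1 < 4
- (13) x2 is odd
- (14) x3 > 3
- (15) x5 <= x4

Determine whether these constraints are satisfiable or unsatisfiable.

Unsatisfiable

From constraint 14: x3 ≥ 4. From constraint 7: x3 ≤ 2. But 2 < 4, so no value of x3 works.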